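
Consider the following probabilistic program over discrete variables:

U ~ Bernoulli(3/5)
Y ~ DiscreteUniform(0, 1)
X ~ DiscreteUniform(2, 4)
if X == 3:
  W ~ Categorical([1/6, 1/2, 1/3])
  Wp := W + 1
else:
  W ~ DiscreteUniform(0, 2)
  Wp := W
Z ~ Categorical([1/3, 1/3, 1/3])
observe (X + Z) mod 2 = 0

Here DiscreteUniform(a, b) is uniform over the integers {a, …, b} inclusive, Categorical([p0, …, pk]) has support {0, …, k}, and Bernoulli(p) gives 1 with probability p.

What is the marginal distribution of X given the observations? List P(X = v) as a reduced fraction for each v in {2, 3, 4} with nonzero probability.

Enumerate traces; 60 have nonzero weight after conditioning:
  (U=0, Y=0, X=2, W=0, Z=0) weight 1/135
  (U=0, Y=0, X=2, W=0, Z=2) weight 1/135
  (U=0, Y=0, X=2, W=1, Z=0) weight 1/135
  (U=0, Y=0, X=2, W=1, Z=2) weight 1/135
  (U=0, Y=0, X=2, W=2, Z=0) weight 1/135
  (U=0, Y=0, X=2, W=2, Z=2) weight 1/135
  (U=0, Y=0, X=3, W=0, Z=1) weight 1/270
  (U=0, Y=0, X=3, W=1, Z=1) weight 1/90
  (U=0, Y=0, X=4, W=0, Z=0) weight 1/135
  … 51 more
Group by X:
  weight(X=2) = 2/9
  weight(X=3) = 1/9
  weight(X=4) = 2/9
Total weight = 2/9 + 1/9 + 2/9 = 5/9
P(X=2 | obs) = 2/9 / 5/9 = 2/5
P(X=3 | obs) = 1/9 / 5/9 = 1/5
P(X=4 | obs) = 2/9 / 5/9 = 2/5

P(X=2) = 2/5, P(X=3) = 1/5, P(X=4) = 2/5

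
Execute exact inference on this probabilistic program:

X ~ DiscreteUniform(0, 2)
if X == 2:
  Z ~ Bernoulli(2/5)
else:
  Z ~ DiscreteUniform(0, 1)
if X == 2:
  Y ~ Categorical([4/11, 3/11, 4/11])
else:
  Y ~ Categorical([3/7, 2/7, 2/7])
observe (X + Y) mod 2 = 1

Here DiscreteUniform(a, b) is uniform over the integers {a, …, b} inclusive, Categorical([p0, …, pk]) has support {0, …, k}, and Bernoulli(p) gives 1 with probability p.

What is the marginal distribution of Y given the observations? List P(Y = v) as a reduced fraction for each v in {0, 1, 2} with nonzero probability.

Enumerate traces; 8 have nonzero weight after conditioning:
  (X=0, Z=0, Y=1) weight 1/21
  (X=0, Z=1, Y=1) weight 1/21
  (X=1, Z=0, Y=0) weight 1/14
  (X=1, Z=0, Y=2) weight 1/21
  (X=1, Z=1, Y=0) weight 1/14
  (X=1, Z=1, Y=2) weight 1/21
  (X=2, Z=0, Y=1) weight 3/55
  (X=2, Z=1, Y=1) weight 2/55
Group by Y:
  weight(Y=0) = 1/7
  weight(Y=1) = 43/231
  weight(Y=2) = 2/21
Total weight = 1/7 + 43/231 + 2/21 = 14/33
P(Y=0 | obs) = 1/7 / 14/33 = 33/98
P(Y=1 | obs) = 43/231 / 14/33 = 43/98
P(Y=2 | obs) = 2/21 / 14/33 = 11/49

P(Y=0) = 33/98, P(Y=1) = 43/98, P(Y=2) = 11/49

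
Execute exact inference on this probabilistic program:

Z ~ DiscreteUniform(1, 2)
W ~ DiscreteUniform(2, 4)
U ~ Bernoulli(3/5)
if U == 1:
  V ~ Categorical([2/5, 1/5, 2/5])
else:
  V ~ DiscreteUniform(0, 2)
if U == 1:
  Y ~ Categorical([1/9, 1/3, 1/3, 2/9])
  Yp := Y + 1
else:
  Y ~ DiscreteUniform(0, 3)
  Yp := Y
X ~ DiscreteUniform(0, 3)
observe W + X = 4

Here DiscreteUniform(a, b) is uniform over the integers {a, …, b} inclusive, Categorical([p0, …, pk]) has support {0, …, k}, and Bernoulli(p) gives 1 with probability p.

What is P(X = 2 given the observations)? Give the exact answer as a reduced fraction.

Enumerate traces; 144 have nonzero weight after conditioning:
  (Z=1, W=2, U=0, V=0, Y=0, X=2) weight 1/720
  (Z=1, W=2, U=0, V=0, Y=1, X=2) weight 1/720
  (Z=1, W=2, U=0, V=0, Y=2, X=2) weight 1/720
  (Z=1, W=2, U=0, V=0, Y=3, X=2) weight 1/720
  (Z=1, W=2, U=0, V=1, Y=0, X=2) weight 1/720
  (Z=1, W=2, U=0, V=1, Y=1, X=2) weight 1/720
  (Z=1, W=2, U=0, V=1, Y=2, X=2) weight 1/720
  (Z=1, W=2, U=0, V=1, Y=3, X=2) weight 1/720
  (Z=1, W=3, U=0, V=0, Y=0, X=1) weight 1/720
  (Z=1, W=4, U=0, V=0, Y=0, X=0) weight 1/720
  … 134 more
Group by X:
  weight(X=0) = 1/12
  weight(X=1) = 1/12
  weight(X=2) = 1/12
Total weight = 1/12 + 1/12 + 1/12 = 1/4
P(X=0 | obs) = 1/12 / 1/4 = 1/3
P(X=1 | obs) = 1/12 / 1/4 = 1/3
P(X=2 | obs) = 1/12 / 1/4 = 1/3

P(X = 2 | obs) = 1/3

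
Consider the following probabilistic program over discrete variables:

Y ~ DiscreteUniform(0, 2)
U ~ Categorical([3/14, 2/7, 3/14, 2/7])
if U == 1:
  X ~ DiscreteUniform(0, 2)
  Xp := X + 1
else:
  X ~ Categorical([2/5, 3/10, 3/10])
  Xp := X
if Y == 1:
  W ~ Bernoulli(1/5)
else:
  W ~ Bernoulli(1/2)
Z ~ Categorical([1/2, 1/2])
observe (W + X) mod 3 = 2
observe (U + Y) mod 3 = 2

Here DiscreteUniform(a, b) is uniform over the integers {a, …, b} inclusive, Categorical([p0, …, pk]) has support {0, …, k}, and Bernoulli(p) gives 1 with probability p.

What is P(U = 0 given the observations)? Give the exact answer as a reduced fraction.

P(U = 0 | obs) = 27/130

Enumerate traces; 16 have nonzero weight after conditioning:
  (Y=0, U=2, X=1, W=1, Z=0) weight 3/560
  (Y=0, U=2, X=1, W=1, Z=1) weight 3/560
  (Y=0, U=2, X=2, W=0, Z=0) weight 3/560
  (Y=0, U=2, X=2, W=0, Z=1) weight 3/560
  (Y=1, U=1, X=1, W=1, Z=0) weight 1/315
  (Y=1, U=1, X=1, W=1, Z=1) weight 1/315
  (Y=1, U=1, X=2, W=0, Z=0) weight 4/315
  (Y=1, U=1, X=2, W=0, Z=1) weight 4/315
  (Y=2, U=0, X=1, W=1, Z=0) weight 3/560
  (Y=2, U=3, X=1, W=1, Z=0) weight 1/140
  … 6 more
Group by U:
  weight(U=0) = 3/140
  weight(U=1) = 2/63
  weight(U=2) = 3/140
  weight(U=3) = 1/35
Total weight = 3/140 + 2/63 + 3/140 + 1/35 = 13/126
P(U=0 | obs) = 3/140 / 13/126 = 27/130
P(U=1 | obs) = 2/63 / 13/126 = 4/13
P(U=2 | obs) = 3/140 / 13/126 = 27/130
P(U=3 | obs) = 1/35 / 13/126 = 18/65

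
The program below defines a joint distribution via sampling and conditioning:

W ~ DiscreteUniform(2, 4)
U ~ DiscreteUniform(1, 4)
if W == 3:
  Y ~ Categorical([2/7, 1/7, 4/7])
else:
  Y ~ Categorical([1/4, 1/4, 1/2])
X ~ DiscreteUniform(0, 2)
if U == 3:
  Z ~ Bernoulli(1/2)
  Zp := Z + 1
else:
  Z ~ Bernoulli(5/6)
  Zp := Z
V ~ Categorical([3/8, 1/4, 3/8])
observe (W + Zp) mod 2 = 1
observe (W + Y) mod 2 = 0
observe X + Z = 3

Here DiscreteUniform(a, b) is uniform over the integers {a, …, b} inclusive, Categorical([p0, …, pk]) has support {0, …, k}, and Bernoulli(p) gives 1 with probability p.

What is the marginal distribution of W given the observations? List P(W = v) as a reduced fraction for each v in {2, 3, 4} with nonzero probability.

Enumerate traces; 39 have nonzero weight after conditioning:
  (W=2, U=1, Y=0, X=2, Z=1, V=0) weight 5/2304
  (W=2, U=1, Y=0, X=2, Z=1, V=1) weight 5/3456
  (W=2, U=1, Y=0, X=2, Z=1, V=2) weight 5/2304
  (W=2, U=1, Y=2, X=2, Z=1, V=0) weight 5/1152
  (W=2, U=1, Y=2, X=2, Z=1, V=1) weight 5/1728
  (W=2, U=1, Y=2, X=2, Z=1, V=2) weight 5/1152
  (W=2, U=2, Y=0, X=2, Z=1, V=0) weight 5/2304
  (W=2, U=2, Y=0, X=2, Z=1, V=1) weight 5/3456
  (W=3, U=3, Y=1, X=2, Z=1, V=0) weight 1/1344
  (W=4, U=1, Y=0, X=2, Z=1, V=0) weight 5/2304
  … 29 more
Group by W:
  weight(W=2) = 5/96
  weight(W=3) = 1/504
  weight(W=4) = 5/96
Total weight = 5/96 + 1/504 + 5/96 = 107/1008
P(W=2 | obs) = 5/96 / 107/1008 = 105/214
P(W=3 | obs) = 1/504 / 107/1008 = 2/107
P(W=4 | obs) = 5/96 / 107/1008 = 105/214

P(W=2) = 105/214, P(W=3) = 2/107, P(W=4) = 105/214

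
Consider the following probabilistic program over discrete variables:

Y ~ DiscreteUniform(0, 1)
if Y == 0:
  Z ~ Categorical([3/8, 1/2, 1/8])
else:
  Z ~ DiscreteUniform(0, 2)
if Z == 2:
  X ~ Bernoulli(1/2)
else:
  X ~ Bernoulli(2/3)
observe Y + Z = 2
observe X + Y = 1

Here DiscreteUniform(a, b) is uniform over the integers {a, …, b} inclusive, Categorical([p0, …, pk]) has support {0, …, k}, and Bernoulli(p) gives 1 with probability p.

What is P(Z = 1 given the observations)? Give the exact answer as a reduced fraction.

Enumerate traces; 2 have nonzero weight after conditioning:
  (Y=0, Z=2, X=1) weight 1/32
  (Y=1, Z=1, X=0) weight 1/18
Group by Z:
  weight(Z=1) = 1/18
  weight(Z=2) = 1/32
Total weight = 1/18 + 1/32 = 25/288
P(Z=1 | obs) = 1/18 / 25/288 = 16/25
P(Z=2 | obs) = 1/32 / 25/288 = 9/25

P(Z = 1 | obs) = 16/25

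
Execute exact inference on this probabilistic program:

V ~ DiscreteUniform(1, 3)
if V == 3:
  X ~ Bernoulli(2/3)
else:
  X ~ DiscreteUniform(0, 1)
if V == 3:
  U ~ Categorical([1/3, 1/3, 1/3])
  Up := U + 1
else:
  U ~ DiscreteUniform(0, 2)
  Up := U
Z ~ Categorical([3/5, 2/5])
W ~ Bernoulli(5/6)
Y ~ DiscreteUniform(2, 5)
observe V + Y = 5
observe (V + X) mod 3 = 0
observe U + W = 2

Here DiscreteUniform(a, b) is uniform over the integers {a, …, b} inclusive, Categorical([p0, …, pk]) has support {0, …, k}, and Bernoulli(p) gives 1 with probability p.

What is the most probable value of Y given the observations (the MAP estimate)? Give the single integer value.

argmax_v P(Y = v | obs) = 3

Enumerate traces; 8 have nonzero weight after conditioning:
  (V=2, X=1, U=1, Z=0, W=1, Y=3) weight 1/144
  (V=2, X=1, U=1, Z=1, W=1, Y=3) weight 1/216
  (V=2, X=1, U=2, Z=0, W=0, Y=3) weight 1/720
  (V=2, X=1, U=2, Z=1, W=0, Y=3) weight 1/1080
  (V=3, X=0, U=1, Z=0, W=1, Y=2) weight 1/216
  (V=3, X=0, U=1, Z=1, W=1, Y=2) weight 1/324
  (V=3, X=0, U=2, Z=0, W=0, Y=2) weight 1/1080
  (V=3, X=0, U=2, Z=1, W=0, Y=2) weight 1/1620
Group by Y:
  weight(Y=2) = 1/108
  weight(Y=3) = 1/72
Total weight = 1/108 + 1/72 = 5/216
P(Y=2 | obs) = 1/108 / 5/216 = 2/5
P(Y=3 | obs) = 1/72 / 5/216 = 3/5
argmax = 3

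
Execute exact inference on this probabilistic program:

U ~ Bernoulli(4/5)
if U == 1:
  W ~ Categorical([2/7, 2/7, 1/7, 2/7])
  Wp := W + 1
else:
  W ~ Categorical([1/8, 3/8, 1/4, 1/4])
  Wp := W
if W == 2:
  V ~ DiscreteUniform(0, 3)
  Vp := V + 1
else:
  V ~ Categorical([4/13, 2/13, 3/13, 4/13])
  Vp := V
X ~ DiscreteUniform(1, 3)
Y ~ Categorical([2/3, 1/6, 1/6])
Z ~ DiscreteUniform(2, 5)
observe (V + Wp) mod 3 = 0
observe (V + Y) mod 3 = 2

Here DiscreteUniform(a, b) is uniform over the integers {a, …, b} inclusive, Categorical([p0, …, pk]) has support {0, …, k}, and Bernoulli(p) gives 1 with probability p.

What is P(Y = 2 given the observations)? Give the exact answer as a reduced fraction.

P(Y = 2 | obs) = 752/4675

Enumerate traces; 132 have nonzero weight after conditioning:
  (U=0, W=0, V=0, X=1, Y=2, Z=2) weight 1/9360
  (U=0, W=0, V=0, X=1, Y=2, Z=3) weight 1/9360
  (U=0, W=0, V=0, X=1, Y=2, Z=4) weight 1/9360
  (U=0, W=0, V=0, X=1, Y=2, Z=5) weight 1/9360
  (U=0, W=0, V=0, X=2, Y=2, Z=2) weight 1/9360
  (U=0, W=0, V=0, X=2, Y=2, Z=3) weight 1/9360
  (U=0, W=0, V=0, X=2, Y=2, Z=4) weight 1/9360
  (U=0, W=0, V=0, X=2, Y=2, Z=5) weight 1/9360
  (U=0, W=1, V=2, X=1, Y=0, Z=2) weight 1/1040
  (U=0, W=2, V=1, X=1, Y=1, Z=2) weight 1/5760
  … 122 more
Group by Y:
  weight(Y=0) = 149/1820
  weight(Y=1) = 347/43680
  weight(Y=2) = 47/2730
Total weight = 149/1820 + 347/43680 + 47/2730 = 935/8736
P(Y=0 | obs) = 149/1820 / 935/8736 = 3576/4675
P(Y=1 | obs) = 347/43680 / 935/8736 = 347/4675
P(Y=2 | obs) = 47/2730 / 935/8736 = 752/4675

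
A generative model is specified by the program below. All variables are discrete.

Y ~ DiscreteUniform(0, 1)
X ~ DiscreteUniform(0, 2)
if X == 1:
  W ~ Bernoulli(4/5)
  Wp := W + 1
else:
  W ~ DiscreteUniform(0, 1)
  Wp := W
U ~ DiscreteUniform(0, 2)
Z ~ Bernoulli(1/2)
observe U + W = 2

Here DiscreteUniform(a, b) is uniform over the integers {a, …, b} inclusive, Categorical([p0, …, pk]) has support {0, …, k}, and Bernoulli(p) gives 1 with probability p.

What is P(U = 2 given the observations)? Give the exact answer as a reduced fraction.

Enumerate traces; 24 have nonzero weight after conditioning:
  (Y=0, X=0, W=0, U=2, Z=0) weight 1/72
  (Y=0, X=0, W=0, U=2, Z=1) weight 1/72
  (Y=0, X=0, W=1, U=1, Z=0) weight 1/72
  (Y=0, X=0, W=1, U=1, Z=1) weight 1/72
  (Y=0, X=1, W=0, U=2, Z=0) weight 1/180
  (Y=0, X=1, W=0, U=2, Z=1) weight 1/180
  (Y=0, X=1, W=1, U=1, Z=0) weight 1/45
  (Y=0, X=1, W=1, U=1, Z=1) weight 1/45
  … 16 more
Group by U:
  weight(U=1) = 1/5
  weight(U=2) = 2/15
Total weight = 1/5 + 2/15 = 1/3
P(U=1 | obs) = 1/5 / 1/3 = 3/5
P(U=2 | obs) = 2/15 / 1/3 = 2/5

P(U = 2 | obs) = 2/5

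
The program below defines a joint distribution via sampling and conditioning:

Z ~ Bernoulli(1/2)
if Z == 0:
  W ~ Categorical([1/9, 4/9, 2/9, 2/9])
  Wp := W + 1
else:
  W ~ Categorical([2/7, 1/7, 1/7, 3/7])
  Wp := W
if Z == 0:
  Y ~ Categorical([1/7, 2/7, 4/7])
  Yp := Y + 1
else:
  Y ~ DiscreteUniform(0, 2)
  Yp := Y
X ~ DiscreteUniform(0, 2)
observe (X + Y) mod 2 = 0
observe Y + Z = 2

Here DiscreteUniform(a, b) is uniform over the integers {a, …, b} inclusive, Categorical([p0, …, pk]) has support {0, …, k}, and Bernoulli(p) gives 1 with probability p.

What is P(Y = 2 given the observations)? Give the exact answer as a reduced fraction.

Enumerate traces; 12 have nonzero weight after conditioning:
  (Z=0, W=0, Y=2, X=0) weight 2/189
  (Z=0, W=0, Y=2, X=2) weight 2/189
  (Z=0, W=1, Y=2, X=0) weight 8/189
  (Z=0, W=1, Y=2, X=2) weight 8/189
  (Z=0, W=2, Y=2, X=0) weight 4/189
  (Z=0, W=2, Y=2, X=2) weight 4/189
  (Z=0, W=3, Y=2, X=0) weight 4/189
  (Z=0, W=3, Y=2, X=2) weight 4/189
  (Z=1, W=0, Y=1, X=1) weight 1/63
  … 3 more
Group by Y:
  weight(Y=1) = 1/18
  weight(Y=2) = 4/21
Total weight = 1/18 + 4/21 = 31/126
P(Y=1 | obs) = 1/18 / 31/126 = 7/31
P(Y=2 | obs) = 4/21 / 31/126 = 24/31

P(Y = 2 | obs) = 24/31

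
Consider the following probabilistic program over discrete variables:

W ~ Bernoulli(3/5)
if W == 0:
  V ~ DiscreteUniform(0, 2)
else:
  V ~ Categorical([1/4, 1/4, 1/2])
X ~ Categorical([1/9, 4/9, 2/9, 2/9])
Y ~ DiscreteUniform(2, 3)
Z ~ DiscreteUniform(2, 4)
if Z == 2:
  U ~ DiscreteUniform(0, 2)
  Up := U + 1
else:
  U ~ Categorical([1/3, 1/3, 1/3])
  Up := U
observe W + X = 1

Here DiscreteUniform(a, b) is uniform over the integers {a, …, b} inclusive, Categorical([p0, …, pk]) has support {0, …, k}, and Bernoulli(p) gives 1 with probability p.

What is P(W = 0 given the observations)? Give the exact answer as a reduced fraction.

Enumerate traces; 108 have nonzero weight after conditioning:
  (W=0, V=0, X=1, Y=2, Z=2, U=0) weight 4/1215
  (W=0, V=0, X=1, Y=2, Z=2, U=1) weight 4/1215
  (W=0, V=0, X=1, Y=2, Z=2, U=2) weight 4/1215
  (W=0, V=0, X=1, Y=2, Z=3, U=0) weight 4/1215
  (W=0, V=0, X=1, Y=2, Z=3, U=1) weight 4/1215
  (W=0, V=0, X=1, Y=2, Z=3, U=2) weight 4/1215
  (W=0, V=0, X=1, Y=2, Z=4, U=0) weight 4/1215
  (W=0, V=0, X=1, Y=2, Z=4, U=1) weight 4/1215
  (W=1, V=0, X=0, Y=2, Z=2, U=0) weight 1/1080
  … 99 more
Group by W:
  weight(W=0) = 8/45
  weight(W=1) = 1/15
Total weight = 8/45 + 1/15 = 11/45
P(W=0 | obs) = 8/45 / 11/45 = 8/11
P(W=1 | obs) = 1/15 / 11/45 = 3/11

P(W = 0 | obs) = 8/11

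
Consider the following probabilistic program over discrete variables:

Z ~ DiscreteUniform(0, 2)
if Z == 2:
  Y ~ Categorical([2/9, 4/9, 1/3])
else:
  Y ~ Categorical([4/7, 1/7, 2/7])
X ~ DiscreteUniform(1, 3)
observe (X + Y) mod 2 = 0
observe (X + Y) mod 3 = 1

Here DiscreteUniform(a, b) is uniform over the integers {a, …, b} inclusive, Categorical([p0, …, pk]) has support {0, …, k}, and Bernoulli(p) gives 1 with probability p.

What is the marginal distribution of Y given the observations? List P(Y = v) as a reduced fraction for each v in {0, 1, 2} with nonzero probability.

P(Y=1) = 46/103, P(Y=2) = 57/103

Enumerate traces; 6 have nonzero weight after conditioning:
  (Z=0, Y=1, X=3) weight 1/63
  (Z=0, Y=2, X=2) weight 2/63
  (Z=1, Y=1, X=3) weight 1/63
  (Z=1, Y=2, X=2) weight 2/63
  (Z=2, Y=1, X=3) weight 4/81
  (Z=2, Y=2, X=2) weight 1/27
Group by Y:
  weight(Y=1) = 46/567
  weight(Y=2) = 19/189
Total weight = 46/567 + 19/189 = 103/567
P(Y=1 | obs) = 46/567 / 103/567 = 46/103
P(Y=2 | obs) = 19/189 / 103/567 = 57/103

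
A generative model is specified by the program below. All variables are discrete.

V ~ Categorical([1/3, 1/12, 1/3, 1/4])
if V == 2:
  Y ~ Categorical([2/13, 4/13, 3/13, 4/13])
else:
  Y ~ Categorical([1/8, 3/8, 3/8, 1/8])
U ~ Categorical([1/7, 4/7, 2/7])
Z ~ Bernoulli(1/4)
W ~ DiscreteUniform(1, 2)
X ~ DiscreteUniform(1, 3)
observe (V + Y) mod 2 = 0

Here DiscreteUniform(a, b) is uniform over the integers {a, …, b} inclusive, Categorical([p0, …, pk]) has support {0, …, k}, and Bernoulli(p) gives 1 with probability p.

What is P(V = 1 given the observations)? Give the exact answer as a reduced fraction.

Enumerate traces; 288 have nonzero weight after conditioning:
  (V=0, Y=0, U=0, Z=0, W=1, X=1) weight 1/1344
  (V=0, Y=0, U=0, Z=0, W=1, X=2) weight 1/1344
  (V=0, Y=0, U=0, Z=0, W=1, X=3) weight 1/1344
  (V=0, Y=0, U=0, Z=0, W=2, X=1) weight 1/1344
  (V=0, Y=0, U=0, Z=0, W=2, X=2) weight 1/1344
  (V=0, Y=0, U=0, Z=0, W=2, X=3) weight 1/1344
  (V=0, Y=0, U=0, Z=1, W=1, X=1) weight 1/4032
  (V=0, Y=0, U=0, Z=1, W=1, X=2) weight 1/4032
  (V=1, Y=1, U=0, Z=0, W=1, X=1) weight 1/1792
  (V=2, Y=0, U=0, Z=0, W=1, X=1) weight 1/1092
  … 278 more
Group by V:
  weight(V=0) = 1/6
  weight(V=1) = 1/24
  weight(V=2) = 5/39
  weight(V=3) = 1/8
Total weight = 1/6 + 1/24 + 5/39 + 1/8 = 6/13
P(V=0 | obs) = 1/6 / 6/13 = 13/36
P(V=1 | obs) = 1/24 / 6/13 = 13/144
P(V=2 | obs) = 5/39 / 6/13 = 5/18
P(V=3 | obs) = 1/8 / 6/13 = 13/48

P(V = 1 | obs) = 13/144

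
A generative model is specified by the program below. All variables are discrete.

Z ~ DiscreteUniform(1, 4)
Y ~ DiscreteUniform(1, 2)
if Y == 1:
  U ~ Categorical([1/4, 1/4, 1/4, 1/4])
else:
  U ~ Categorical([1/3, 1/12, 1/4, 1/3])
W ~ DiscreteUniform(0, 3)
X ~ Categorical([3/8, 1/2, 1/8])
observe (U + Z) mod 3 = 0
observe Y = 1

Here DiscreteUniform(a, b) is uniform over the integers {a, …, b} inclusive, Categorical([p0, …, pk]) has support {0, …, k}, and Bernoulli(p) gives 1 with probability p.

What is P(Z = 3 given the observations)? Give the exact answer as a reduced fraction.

Enumerate traces; 60 have nonzero weight after conditioning:
  (Z=1, Y=1, U=2, W=0, X=0) weight 3/1024
  (Z=1, Y=1, U=2, W=0, X=1) weight 1/256
  (Z=1, Y=1, U=2, W=0, X=2) weight 1/1024
  (Z=1, Y=1, U=2, W=1, X=0) weight 3/1024
  (Z=1, Y=1, U=2, W=1, X=1) weight 1/256
  (Z=1, Y=1, U=2, W=1, X=2) weight 1/1024
  (Z=1, Y=1, U=2, W=2, X=0) weight 3/1024
  (Z=1, Y=1, U=2, W=2, X=1) weight 1/256
  (Z=2, Y=1, U=1, W=0, X=0) weight 3/1024
  (Z=3, Y=1, U=0, W=0, X=0) weight 3/1024
  … 50 more
Group by Z:
  weight(Z=1) = 1/32
  weight(Z=2) = 1/32
  weight(Z=3) = 1/16
  weight(Z=4) = 1/32
Total weight = 1/32 + 1/32 + 1/16 + 1/32 = 5/32
P(Z=1 | obs) = 1/32 / 5/32 = 1/5
P(Z=2 | obs) = 1/32 / 5/32 = 1/5
P(Z=3 | obs) = 1/16 / 5/32 = 2/5
P(Z=4 | obs) = 1/32 / 5/32 = 1/5

P(Z = 3 | obs) = 2/5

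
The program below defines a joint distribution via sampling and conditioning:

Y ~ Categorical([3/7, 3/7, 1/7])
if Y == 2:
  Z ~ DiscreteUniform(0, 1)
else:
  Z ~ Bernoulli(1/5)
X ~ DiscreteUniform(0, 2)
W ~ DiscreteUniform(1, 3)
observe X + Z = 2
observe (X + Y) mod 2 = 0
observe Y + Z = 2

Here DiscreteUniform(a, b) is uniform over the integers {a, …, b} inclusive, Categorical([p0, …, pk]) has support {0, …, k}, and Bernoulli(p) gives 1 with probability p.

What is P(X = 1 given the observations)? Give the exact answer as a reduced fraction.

Enumerate traces; 6 have nonzero weight after conditioning:
  (Y=1, Z=1, X=1, W=1) weight 1/105
  (Y=1, Z=1, X=1, W=2) weight 1/105
  (Y=1, Z=1, X=1, W=3) weight 1/105
  (Y=2, Z=0, X=2, W=1) weight 1/126
  (Y=2, Z=0, X=2, W=2) weight 1/126
  (Y=2, Z=0, X=2, W=3) weight 1/126
Group by X:
  weight(X=1) = 1/35
  weight(X=2) = 1/42
Total weight = 1/35 + 1/42 = 11/210
P(X=1 | obs) = 1/35 / 11/210 = 6/11
P(X=2 | obs) = 1/42 / 11/210 = 5/11

P(X = 1 | obs) = 6/11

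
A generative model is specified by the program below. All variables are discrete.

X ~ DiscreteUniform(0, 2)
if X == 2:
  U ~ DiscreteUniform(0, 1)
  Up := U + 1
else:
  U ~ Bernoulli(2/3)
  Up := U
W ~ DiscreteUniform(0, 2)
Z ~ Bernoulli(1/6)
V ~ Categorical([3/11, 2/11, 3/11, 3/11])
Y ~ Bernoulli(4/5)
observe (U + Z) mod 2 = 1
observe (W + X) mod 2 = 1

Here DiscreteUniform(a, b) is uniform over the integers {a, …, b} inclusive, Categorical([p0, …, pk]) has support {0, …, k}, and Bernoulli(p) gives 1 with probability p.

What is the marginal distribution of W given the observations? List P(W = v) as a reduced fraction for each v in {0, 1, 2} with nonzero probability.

Enumerate traces; 64 have nonzero weight after conditioning:
  (X=0, U=0, W=1, Z=1, V=0, Y=0) weight 1/2970
  (X=0, U=0, W=1, Z=1, V=0, Y=1) weight 2/1485
  (X=0, U=0, W=1, Z=1, V=1, Y=0) weight 1/4455
  (X=0, U=0, W=1, Z=1, V=1, Y=1) weight 4/4455
  (X=0, U=0, W=1, Z=1, V=2, Y=0) weight 1/2970
  (X=0, U=0, W=1, Z=1, V=2, Y=1) weight 2/1485
  (X=0, U=0, W=1, Z=1, V=3, Y=0) weight 1/2970
  (X=0, U=0, W=1, Z=1, V=3, Y=1) weight 2/1485
  (X=1, U=0, W=0, Z=1, V=0, Y=0) weight 1/2970
  (X=1, U=0, W=2, Z=1, V=0, Y=0) weight 1/2970
  … 54 more
Group by W:
  weight(W=0) = 11/162
  weight(W=1) = 10/81
  weight(W=2) = 11/162
Total weight = 11/162 + 10/81 + 11/162 = 7/27
P(W=0 | obs) = 11/162 / 7/27 = 11/42
P(W=1 | obs) = 10/81 / 7/27 = 10/21
P(W=2 | obs) = 11/162 / 7/27 = 11/42

P(W=0) = 11/42, P(W=1) = 10/21, P(W=2) = 11/42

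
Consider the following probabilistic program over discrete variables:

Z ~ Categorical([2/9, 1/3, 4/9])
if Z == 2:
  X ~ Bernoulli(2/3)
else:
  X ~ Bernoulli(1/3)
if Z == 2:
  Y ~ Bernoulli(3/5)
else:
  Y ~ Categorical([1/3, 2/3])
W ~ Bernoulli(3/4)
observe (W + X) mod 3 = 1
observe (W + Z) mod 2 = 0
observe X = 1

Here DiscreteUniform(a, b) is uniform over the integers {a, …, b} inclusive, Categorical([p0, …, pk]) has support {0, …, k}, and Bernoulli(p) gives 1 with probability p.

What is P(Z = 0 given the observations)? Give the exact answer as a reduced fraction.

P(Z = 0 | obs) = 1/5

Enumerate traces; 4 have nonzero weight after conditioning:
  (Z=0, X=1, Y=0, W=0) weight 1/162
  (Z=0, X=1, Y=1, W=0) weight 1/81
  (Z=2, X=1, Y=0, W=0) weight 4/135
  (Z=2, X=1, Y=1, W=0) weight 2/45
Group by Z:
  weight(Z=0) = 1/54
  weight(Z=2) = 2/27
Total weight = 1/54 + 2/27 = 5/54
P(Z=0 | obs) = 1/54 / 5/54 = 1/5
P(Z=2 | obs) = 2/27 / 5/54 = 4/5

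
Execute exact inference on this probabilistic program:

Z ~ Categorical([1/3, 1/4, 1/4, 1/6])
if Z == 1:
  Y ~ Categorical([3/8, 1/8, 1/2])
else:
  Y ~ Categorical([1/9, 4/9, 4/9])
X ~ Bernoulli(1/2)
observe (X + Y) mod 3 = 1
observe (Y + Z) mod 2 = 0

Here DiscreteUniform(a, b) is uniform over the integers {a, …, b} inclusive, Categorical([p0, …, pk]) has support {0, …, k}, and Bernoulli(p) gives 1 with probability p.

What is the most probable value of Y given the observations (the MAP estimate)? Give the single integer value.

argmax_v P(Y = v | obs) = 1

Enumerate traces; 4 have nonzero weight after conditioning:
  (Z=0, Y=0, X=1) weight 1/54
  (Z=1, Y=1, X=0) weight 1/64
  (Z=2, Y=0, X=1) weight 1/72
  (Z=3, Y=1, X=0) weight 1/27
Group by Y:
  weight(Y=0) = 7/216
  weight(Y=1) = 91/1728
Total weight = 7/216 + 91/1728 = 49/576
P(Y=0 | obs) = 7/216 / 49/576 = 8/21
P(Y=1 | obs) = 91/1728 / 49/576 = 13/21
argmax = 1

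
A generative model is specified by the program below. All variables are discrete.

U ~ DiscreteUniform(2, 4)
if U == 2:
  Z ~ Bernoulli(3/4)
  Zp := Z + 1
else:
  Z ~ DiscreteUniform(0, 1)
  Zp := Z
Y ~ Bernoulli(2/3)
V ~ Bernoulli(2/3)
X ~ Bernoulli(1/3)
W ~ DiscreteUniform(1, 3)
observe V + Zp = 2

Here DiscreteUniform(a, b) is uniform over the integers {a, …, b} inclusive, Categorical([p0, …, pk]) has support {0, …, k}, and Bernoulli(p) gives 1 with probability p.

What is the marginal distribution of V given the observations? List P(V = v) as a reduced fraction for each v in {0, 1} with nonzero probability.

Enumerate traces; 48 have nonzero weight after conditioning:
  (U=2, Z=0, Y=0, V=1, X=0, W=1) weight 1/243
  (U=2, Z=0, Y=0, V=1, X=0, W=2) weight 1/243
  (U=2, Z=0, Y=0, V=1, X=0, W=3) weight 1/243
  (U=2, Z=0, Y=0, V=1, X=1, W=1) weight 1/486
  (U=2, Z=0, Y=0, V=1, X=1, W=2) weight 1/486
  (U=2, Z=0, Y=0, V=1, X=1, W=3) weight 1/486
  (U=2, Z=0, Y=1, V=1, X=0, W=1) weight 2/243
  (U=2, Z=0, Y=1, V=1, X=0, W=2) weight 2/243
  (U=2, Z=1, Y=0, V=0, X=0, W=1) weight 1/162
  … 39 more
Group by V:
  weight(V=0) = 1/12
  weight(V=1) = 5/18
Total weight = 1/12 + 5/18 = 13/36
P(V=0 | obs) = 1/12 / 13/36 = 3/13
P(V=1 | obs) = 5/18 / 13/36 = 10/13

P(V=0) = 3/13, P(V=1) = 10/13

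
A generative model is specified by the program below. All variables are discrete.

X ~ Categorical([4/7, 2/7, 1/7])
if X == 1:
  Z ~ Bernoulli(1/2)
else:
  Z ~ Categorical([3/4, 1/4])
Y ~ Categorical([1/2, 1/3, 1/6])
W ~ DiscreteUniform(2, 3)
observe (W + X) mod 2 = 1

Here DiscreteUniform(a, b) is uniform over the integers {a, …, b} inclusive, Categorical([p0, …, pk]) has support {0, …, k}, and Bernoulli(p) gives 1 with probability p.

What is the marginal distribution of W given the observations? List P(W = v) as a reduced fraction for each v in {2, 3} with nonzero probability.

Enumerate traces; 18 have nonzero weight after conditioning:
  (X=0, Z=0, Y=0, W=3) weight 3/28
  (X=0, Z=0, Y=1, W=3) weight 1/14
  (X=0, Z=0, Y=2, W=3) weight 1/28
  (X=0, Z=1, Y=0, W=3) weight 1/28
  (X=0, Z=1, Y=1, W=3) weight 1/42
  (X=0, Z=1, Y=2, W=3) weight 1/84
  (X=1, Z=0, Y=0, W=2) weight 1/28
  (X=1, Z=0, Y=1, W=2) weight 1/42
  … 10 more
Group by W:
  weight(W=2) = 1/7
  weight(W=3) = 5/14
Total weight = 1/7 + 5/14 = 1/2
P(W=2 | obs) = 1/7 / 1/2 = 2/7
P(W=3 | obs) = 5/14 / 1/2 = 5/7

P(W=2) = 2/7, P(W=3) = 5/7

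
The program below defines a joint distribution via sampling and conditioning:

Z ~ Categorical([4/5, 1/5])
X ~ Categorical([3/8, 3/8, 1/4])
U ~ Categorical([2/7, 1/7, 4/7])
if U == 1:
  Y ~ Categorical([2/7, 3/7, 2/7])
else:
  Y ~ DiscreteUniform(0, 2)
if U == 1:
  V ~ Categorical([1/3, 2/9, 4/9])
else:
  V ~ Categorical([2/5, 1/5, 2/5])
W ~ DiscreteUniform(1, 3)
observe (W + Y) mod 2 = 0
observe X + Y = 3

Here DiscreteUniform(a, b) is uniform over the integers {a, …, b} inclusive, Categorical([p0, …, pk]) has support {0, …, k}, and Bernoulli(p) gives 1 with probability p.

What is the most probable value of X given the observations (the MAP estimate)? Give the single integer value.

argmax_v P(X = v | obs) = 2

Enumerate traces; 54 have nonzero weight after conditioning:
  (Z=0, X=1, U=0, Y=2, V=0, W=2) weight 2/525
  (Z=0, X=1, U=0, Y=2, V=1, W=2) weight 1/525
  (Z=0, X=1, U=0, Y=2, V=2, W=2) weight 2/525
  (Z=0, X=1, U=1, Y=2, V=0, W=2) weight 1/735
  (Z=0, X=1, U=1, Y=2, V=1, W=2) weight 2/2205
  (Z=0, X=1, U=1, Y=2, V=2, W=2) weight 4/2205
  (Z=0, X=1, U=2, Y=2, V=0, W=2) weight 4/525
  (Z=0, X=1, U=2, Y=2, V=1, W=2) weight 2/525
  (Z=0, X=2, U=0, Y=1, V=0, W=1) weight 4/1575
  … 45 more
Group by X:
  weight(X=1) = 2/49
  weight(X=2) = 17/294
Total weight = 2/49 + 17/294 = 29/294
P(X=1 | obs) = 2/49 / 29/294 = 12/29
P(X=2 | obs) = 17/294 / 29/294 = 17/29
argmax = 2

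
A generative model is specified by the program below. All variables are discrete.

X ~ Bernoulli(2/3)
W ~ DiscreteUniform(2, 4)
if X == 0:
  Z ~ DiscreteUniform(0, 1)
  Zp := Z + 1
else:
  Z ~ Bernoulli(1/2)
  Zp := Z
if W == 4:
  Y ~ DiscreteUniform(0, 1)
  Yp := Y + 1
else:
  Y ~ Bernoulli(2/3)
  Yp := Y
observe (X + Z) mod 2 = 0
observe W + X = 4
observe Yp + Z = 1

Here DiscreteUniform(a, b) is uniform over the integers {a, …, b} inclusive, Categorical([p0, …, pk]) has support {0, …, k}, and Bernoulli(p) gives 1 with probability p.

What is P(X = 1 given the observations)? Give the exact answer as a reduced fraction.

P(X = 1 | obs) = 4/7

Enumerate traces; 2 have nonzero weight after conditioning:
  (X=0, W=4, Z=0, Y=0) weight 1/36
  (X=1, W=3, Z=1, Y=0) weight 1/27
Group by X:
  weight(X=0) = 1/36
  weight(X=1) = 1/27
Total weight = 1/36 + 1/27 = 7/108
P(X=0 | obs) = 1/36 / 7/108 = 3/7
P(X=1 | obs) = 1/27 / 7/108 = 4/7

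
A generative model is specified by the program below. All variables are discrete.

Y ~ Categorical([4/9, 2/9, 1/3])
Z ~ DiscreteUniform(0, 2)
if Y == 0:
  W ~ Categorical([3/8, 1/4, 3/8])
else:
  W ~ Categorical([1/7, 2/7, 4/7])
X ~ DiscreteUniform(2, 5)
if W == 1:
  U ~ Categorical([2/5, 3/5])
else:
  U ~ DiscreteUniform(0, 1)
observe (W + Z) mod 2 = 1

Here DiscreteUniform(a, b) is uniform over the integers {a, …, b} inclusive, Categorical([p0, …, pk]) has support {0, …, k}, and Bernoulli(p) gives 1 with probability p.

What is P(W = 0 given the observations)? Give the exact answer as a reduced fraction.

P(W = 0 | obs) = 31/160

Enumerate traces; 96 have nonzero weight after conditioning:
  (Y=0, Z=0, W=1, X=2, U=0) weight 1/270
  (Y=0, Z=0, W=1, X=2, U=1) weight 1/180
  (Y=0, Z=0, W=1, X=3, U=0) weight 1/270
  (Y=0, Z=0, W=1, X=3, U=1) weight 1/180
  (Y=0, Z=0, W=1, X=4, U=0) weight 1/270
  (Y=0, Z=0, W=1, X=4, U=1) weight 1/180
  (Y=0, Z=0, W=1, X=5, U=0) weight 1/270
  (Y=0, Z=0, W=1, X=5, U=1) weight 1/180
  (Y=0, Z=1, W=0, X=2, U=0) weight 1/144
  (Y=0, Z=1, W=2, X=2, U=0) weight 1/144
  … 86 more
Group by W:
  weight(W=0) = 31/378
  weight(W=1) = 34/189
  weight(W=2) = 61/378
Total weight = 31/378 + 34/189 + 61/378 = 80/189
P(W=0 | obs) = 31/378 / 80/189 = 31/160
P(W=1 | obs) = 34/189 / 80/189 = 17/40
P(W=2 | obs) = 61/378 / 80/189 = 61/160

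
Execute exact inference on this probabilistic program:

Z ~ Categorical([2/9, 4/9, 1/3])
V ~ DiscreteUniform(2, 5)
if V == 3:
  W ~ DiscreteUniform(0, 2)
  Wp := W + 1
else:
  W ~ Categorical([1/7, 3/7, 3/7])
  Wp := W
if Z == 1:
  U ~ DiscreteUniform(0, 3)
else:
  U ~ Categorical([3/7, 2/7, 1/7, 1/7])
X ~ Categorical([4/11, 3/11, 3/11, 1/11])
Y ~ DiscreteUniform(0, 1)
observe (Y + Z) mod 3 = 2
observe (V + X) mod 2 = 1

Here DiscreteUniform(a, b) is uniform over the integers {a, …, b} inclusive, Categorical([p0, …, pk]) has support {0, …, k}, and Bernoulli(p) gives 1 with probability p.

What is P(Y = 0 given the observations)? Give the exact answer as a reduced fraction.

P(Y = 0 | obs) = 3/7

Enumerate traces; 192 have nonzero weight after conditioning:
  (Z=1, V=2, W=0, U=0, X=1, Y=1) weight 1/1848
  (Z=1, V=2, W=0, U=0, X=3, Y=1) weight 1/5544
  (Z=1, V=2, W=0, U=1, X=1, Y=1) weight 1/1848
  (Z=1, V=2, W=0, U=1, X=3, Y=1) weight 1/5544
  (Z=1, V=2, W=0, U=2, X=1, Y=1) weight 1/1848
  (Z=1, V=2, W=0, U=2, X=3, Y=1) weight 1/5544
  (Z=1, V=2, W=0, U=3, X=1, Y=1) weight 1/1848
  (Z=1, V=2, W=0, U=3, X=3, Y=1) weight 1/5544
  (Z=2, V=2, W=0, U=0, X=1, Y=0) weight 3/4312
  … 183 more
Group by Y:
  weight(Y=0) = 1/12
  weight(Y=1) = 1/9
Total weight = 1/12 + 1/9 = 7/36
P(Y=0 | obs) = 1/12 / 7/36 = 3/7
P(Y=1 | obs) = 1/9 / 7/36 = 4/7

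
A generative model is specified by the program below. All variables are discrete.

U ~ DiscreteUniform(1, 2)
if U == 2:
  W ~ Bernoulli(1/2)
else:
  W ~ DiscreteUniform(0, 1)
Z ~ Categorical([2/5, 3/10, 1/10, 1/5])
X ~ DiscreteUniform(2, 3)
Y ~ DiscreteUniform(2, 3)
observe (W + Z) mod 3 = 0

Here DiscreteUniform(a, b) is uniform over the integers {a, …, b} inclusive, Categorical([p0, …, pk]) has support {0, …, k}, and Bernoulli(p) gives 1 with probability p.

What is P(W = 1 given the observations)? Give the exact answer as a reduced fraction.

P(W = 1 | obs) = 1/7

Enumerate traces; 24 have nonzero weight after conditioning:
  (U=1, W=0, Z=0, X=2, Y=2) weight 1/40
  (U=1, W=0, Z=0, X=2, Y=3) weight 1/40
  (U=1, W=0, Z=0, X=3, Y=2) weight 1/40
  (U=1, W=0, Z=0, X=3, Y=3) weight 1/40
  (U=1, W=0, Z=3, X=2, Y=2) weight 1/80
  (U=1, W=0, Z=3, X=2, Y=3) weight 1/80
  (U=1, W=0, Z=3, X=3, Y=2) weight 1/80
  (U=1, W=0, Z=3, X=3, Y=3) weight 1/80
  (U=1, W=1, Z=2, X=2, Y=2) weight 1/160
  … 15 more
Group by W:
  weight(W=0) = 3/10
  weight(W=1) = 1/20
Total weight = 3/10 + 1/20 = 7/20
P(W=0 | obs) = 3/10 / 7/20 = 6/7
P(W=1 | obs) = 1/20 / 7/20 = 1/7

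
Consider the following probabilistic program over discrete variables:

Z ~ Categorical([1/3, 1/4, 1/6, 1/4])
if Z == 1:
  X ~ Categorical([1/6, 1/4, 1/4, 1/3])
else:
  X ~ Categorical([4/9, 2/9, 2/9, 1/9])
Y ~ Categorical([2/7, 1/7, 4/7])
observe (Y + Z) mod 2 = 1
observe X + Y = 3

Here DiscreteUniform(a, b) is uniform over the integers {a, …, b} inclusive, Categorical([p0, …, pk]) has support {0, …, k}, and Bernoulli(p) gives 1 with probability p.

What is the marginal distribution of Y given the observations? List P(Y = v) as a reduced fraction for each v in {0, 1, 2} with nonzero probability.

P(Y=0) = 8/29, P(Y=1) = 4/29, P(Y=2) = 17/29

Enumerate traces; 6 have nonzero weight after conditioning:
  (Z=0, X=2, Y=1) weight 2/189
  (Z=1, X=1, Y=2) weight 1/28
  (Z=1, X=3, Y=0) weight 1/42
  (Z=2, X=2, Y=1) weight 1/189
  (Z=3, X=1, Y=2) weight 2/63
  (Z=3, X=3, Y=0) weight 1/126
Group by Y:
  weight(Y=0) = 2/63
  weight(Y=1) = 1/63
  weight(Y=2) = 17/252
Total weight = 2/63 + 1/63 + 17/252 = 29/252
P(Y=0 | obs) = 2/63 / 29/252 = 8/29
P(Y=1 | obs) = 1/63 / 29/252 = 4/29
P(Y=2 | obs) = 17/252 / 29/252 = 17/29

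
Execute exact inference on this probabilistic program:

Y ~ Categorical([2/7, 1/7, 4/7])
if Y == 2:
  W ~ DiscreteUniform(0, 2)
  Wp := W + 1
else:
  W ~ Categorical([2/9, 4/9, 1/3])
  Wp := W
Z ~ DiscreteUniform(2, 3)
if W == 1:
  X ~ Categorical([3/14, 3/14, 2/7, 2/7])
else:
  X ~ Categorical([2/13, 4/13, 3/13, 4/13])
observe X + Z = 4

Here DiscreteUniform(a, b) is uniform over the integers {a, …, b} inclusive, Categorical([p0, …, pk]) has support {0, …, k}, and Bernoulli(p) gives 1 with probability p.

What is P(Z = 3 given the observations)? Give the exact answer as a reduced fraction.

Enumerate traces; 18 have nonzero weight after conditioning:
  (Y=0, W=0, Z=2, X=2) weight 2/273
  (Y=0, W=0, Z=3, X=1) weight 8/819
  (Y=0, W=1, Z=2, X=2) weight 8/441
  (Y=0, W=1, Z=3, X=1) weight 2/147
  (Y=0, W=2, Z=2, X=2) weight 1/91
  (Y=0, W=2, Z=3, X=1) weight 4/273
  (Y=1, W=0, Z=2, X=2) weight 1/273
  (Y=1, W=0, Z=3, X=1) weight 4/819
  … 10 more
Group by Z:
  weight(Z=2) = 37/294
  weight(Z=3) = 20/147
Total weight = 37/294 + 20/147 = 11/42
P(Z=2 | obs) = 37/294 / 11/42 = 37/77
P(Z=3 | obs) = 20/147 / 11/42 = 40/77

P(Z = 3 | obs) = 40/77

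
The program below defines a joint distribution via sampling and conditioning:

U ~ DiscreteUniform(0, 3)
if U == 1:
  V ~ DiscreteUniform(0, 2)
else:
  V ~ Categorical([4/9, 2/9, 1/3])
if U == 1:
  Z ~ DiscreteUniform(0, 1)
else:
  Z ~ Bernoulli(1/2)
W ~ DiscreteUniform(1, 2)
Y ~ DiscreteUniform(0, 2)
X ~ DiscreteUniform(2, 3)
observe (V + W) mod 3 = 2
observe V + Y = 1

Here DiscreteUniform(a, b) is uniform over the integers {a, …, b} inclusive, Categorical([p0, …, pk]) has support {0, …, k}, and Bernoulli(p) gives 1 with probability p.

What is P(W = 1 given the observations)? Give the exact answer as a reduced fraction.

Enumerate traces; 32 have nonzero weight after conditioning:
  (U=0, V=0, Z=0, W=2, Y=1, X=2) weight 1/216
  (U=0, V=0, Z=0, W=2, Y=1, X=3) weight 1/216
  (U=0, V=0, Z=1, W=2, Y=1, X=2) weight 1/216
  (U=0, V=0, Z=1, W=2, Y=1, X=3) weight 1/216
  (U=0, V=1, Z=0, W=1, Y=0, X=2) weight 1/432
  (U=0, V=1, Z=0, W=1, Y=0, X=3) weight 1/432
  (U=0, V=1, Z=1, W=1, Y=0, X=2) weight 1/432
  (U=0, V=1, Z=1, W=1, Y=0, X=3) weight 1/432
  … 24 more
Group by W:
  weight(W=1) = 1/24
  weight(W=2) = 5/72
Total weight = 1/24 + 5/72 = 1/9
P(W=1 | obs) = 1/24 / 1/9 = 3/8
P(W=2 | obs) = 5/72 / 1/9 = 5/8

P(W = 1 | obs) = 3/8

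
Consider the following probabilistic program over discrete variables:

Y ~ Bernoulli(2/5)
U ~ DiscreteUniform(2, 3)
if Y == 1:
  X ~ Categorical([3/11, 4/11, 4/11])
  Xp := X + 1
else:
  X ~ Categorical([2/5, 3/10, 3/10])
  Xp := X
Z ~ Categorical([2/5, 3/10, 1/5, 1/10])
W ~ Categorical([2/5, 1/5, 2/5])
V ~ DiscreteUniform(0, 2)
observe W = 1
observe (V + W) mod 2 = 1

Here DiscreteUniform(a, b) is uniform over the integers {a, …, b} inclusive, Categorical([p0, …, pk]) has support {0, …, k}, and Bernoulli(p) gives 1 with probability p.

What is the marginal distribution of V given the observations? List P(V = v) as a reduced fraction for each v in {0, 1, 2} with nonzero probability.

Enumerate traces; 96 have nonzero weight after conditioning:
  (Y=0, U=2, X=0, Z=0, W=1, V=0) weight 2/625
  (Y=0, U=2, X=0, Z=0, W=1, V=2) weight 2/625
  (Y=0, U=2, X=0, Z=1, W=1, V=0) weight 3/1250
  (Y=0, U=2, X=0, Z=1, W=1, V=2) weight 3/1250
  (Y=0, U=2, X=0, Z=2, W=1, V=0) weight 1/625
  (Y=0, U=2, X=0, Z=2, W=1, V=2) weight 1/625
  (Y=0, U=2, X=0, Z=3, W=1, V=0) weight 1/1250
  (Y=0, U=2, X=0, Z=3, W=1, V=2) weight 1/1250
  … 88 more
Group by V:
  weight(V=0) = 1/15
  weight(V=2) = 1/15
Total weight = 1/15 + 1/15 = 2/15
P(V=0 | obs) = 1/15 / 2/15 = 1/2
P(V=2 | obs) = 1/15 / 2/15 = 1/2

P(V=0) = 1/2, P(V=2) = 1/2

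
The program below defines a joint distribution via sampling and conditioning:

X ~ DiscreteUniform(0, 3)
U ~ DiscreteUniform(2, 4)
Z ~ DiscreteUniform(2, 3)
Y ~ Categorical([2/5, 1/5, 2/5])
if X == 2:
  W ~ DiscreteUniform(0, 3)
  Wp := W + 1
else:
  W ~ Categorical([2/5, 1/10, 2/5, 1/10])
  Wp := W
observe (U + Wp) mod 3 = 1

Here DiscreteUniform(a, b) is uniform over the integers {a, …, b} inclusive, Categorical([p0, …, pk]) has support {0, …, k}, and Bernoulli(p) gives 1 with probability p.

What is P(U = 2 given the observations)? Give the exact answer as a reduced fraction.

Enumerate traces; 96 have nonzero weight after conditioning:
  (X=0, U=2, Z=2, Y=0, W=2) weight 1/150
  (X=0, U=2, Z=2, Y=1, W=2) weight 1/300
  (X=0, U=2, Z=2, Y=2, W=2) weight 1/150
  (X=0, U=2, Z=3, Y=0, W=2) weight 1/150
  (X=0, U=2, Z=3, Y=1, W=2) weight 1/300
  (X=0, U=2, Z=3, Y=2, W=2) weight 1/150
  (X=0, U=3, Z=2, Y=0, W=1) weight 1/600
  (X=0, U=3, Z=2, Y=1, W=1) weight 1/1200
  (X=0, U=4, Z=2, Y=0, W=0) weight 1/150
  … 87 more
Group by U:
  weight(U=2) = 29/240
  weight(U=3) = 1/15
  weight(U=4) = 7/48
Total weight = 29/240 + 1/15 + 7/48 = 1/3
P(U=2 | obs) = 29/240 / 1/3 = 29/80
P(U=3 | obs) = 1/15 / 1/3 = 1/5
P(U=4 | obs) = 7/48 / 1/3 = 7/16

P(U = 2 | obs) = 29/80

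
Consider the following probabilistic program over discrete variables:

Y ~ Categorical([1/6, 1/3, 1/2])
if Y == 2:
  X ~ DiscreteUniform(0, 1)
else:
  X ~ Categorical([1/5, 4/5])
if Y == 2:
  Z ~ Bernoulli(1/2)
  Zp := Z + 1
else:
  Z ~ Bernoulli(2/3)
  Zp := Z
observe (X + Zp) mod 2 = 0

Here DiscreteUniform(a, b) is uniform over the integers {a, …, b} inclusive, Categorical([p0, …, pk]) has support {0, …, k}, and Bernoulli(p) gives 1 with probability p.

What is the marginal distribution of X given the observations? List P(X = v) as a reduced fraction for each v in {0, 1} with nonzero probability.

Enumerate traces; 6 have nonzero weight after conditioning:
  (Y=0, X=0, Z=0) weight 1/90
  (Y=0, X=1, Z=1) weight 4/45
  (Y=1, X=0, Z=0) weight 1/45
  (Y=1, X=1, Z=1) weight 8/45
  (Y=2, X=0, Z=1) weight 1/8
  (Y=2, X=1, Z=0) weight 1/8
Group by X:
  weight(X=0) = 19/120
  weight(X=1) = 47/120
Total weight = 19/120 + 47/120 = 11/20
P(X=0 | obs) = 19/120 / 11/20 = 19/66
P(X=1 | obs) = 47/120 / 11/20 = 47/66

P(X=0) = 19/66, P(X=1) = 47/66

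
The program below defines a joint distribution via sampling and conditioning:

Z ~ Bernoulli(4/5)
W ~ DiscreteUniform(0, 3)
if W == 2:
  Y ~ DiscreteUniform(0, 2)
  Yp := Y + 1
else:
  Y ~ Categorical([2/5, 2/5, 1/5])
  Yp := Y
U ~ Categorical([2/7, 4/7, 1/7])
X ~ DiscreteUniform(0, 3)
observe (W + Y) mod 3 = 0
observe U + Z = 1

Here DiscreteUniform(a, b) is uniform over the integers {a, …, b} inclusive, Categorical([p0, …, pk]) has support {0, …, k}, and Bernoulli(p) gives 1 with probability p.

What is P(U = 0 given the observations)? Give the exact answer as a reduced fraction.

P(U = 0 | obs) = 2/3

Enumerate traces; 32 have nonzero weight after conditioning:
  (Z=0, W=0, Y=0, U=1, X=0) weight 1/350
  (Z=0, W=0, Y=0, U=1, X=1) weight 1/350
  (Z=0, W=0, Y=0, U=1, X=2) weight 1/350
  (Z=0, W=0, Y=0, U=1, X=3) weight 1/350
  (Z=0, W=1, Y=2, U=1, X=0) weight 1/700
  (Z=0, W=1, Y=2, U=1, X=1) weight 1/700
  (Z=0, W=1, Y=2, U=1, X=2) weight 1/700
  (Z=0, W=1, Y=2, U=1, X=3) weight 1/700
  (Z=1, W=0, Y=0, U=0, X=0) weight 1/175
  … 23 more
Group by U:
  weight(U=0) = 8/105
  weight(U=1) = 4/105
Total weight = 8/105 + 4/105 = 4/35
P(U=0 | obs) = 8/105 / 4/35 = 2/3
P(U=1 | obs) = 4/105 / 4/35 = 1/3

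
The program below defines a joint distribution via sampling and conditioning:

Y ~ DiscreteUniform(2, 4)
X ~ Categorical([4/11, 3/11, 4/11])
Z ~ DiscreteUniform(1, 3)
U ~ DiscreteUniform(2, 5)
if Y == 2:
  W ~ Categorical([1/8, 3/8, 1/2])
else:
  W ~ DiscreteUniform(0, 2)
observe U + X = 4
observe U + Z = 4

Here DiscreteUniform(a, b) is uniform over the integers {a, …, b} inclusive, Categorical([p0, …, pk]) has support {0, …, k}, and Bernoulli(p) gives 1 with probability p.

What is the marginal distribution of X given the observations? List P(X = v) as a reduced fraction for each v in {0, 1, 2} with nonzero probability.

P(X=1) = 3/7, P(X=2) = 4/7

Enumerate traces; 18 have nonzero weight after conditioning:
  (Y=2, X=1, Z=1, U=3, W=0) weight 1/1056
  (Y=2, X=1, Z=1, U=3, W=1) weight 1/352
  (Y=2, X=1, Z=1, U=3, W=2) weight 1/264
  (Y=2, X=2, Z=2, U=2, W=0) weight 1/792
  (Y=2, X=2, Z=2, U=2, W=1) weight 1/264
  (Y=2, X=2, Z=2, U=2, W=2) weight 1/198
  (Y=3, X=1, Z=1, U=3, W=0) weight 1/396
  (Y=3, X=1, Z=1, U=3, W=1) weight 1/396
  … 10 more
Group by X:
  weight(X=1) = 1/44
  weight(X=2) = 1/33
Total weight = 1/44 + 1/33 = 7/132
P(X=1 | obs) = 1/44 / 7/132 = 3/7
P(X=2 | obs) = 1/33 / 7/132 = 4/7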